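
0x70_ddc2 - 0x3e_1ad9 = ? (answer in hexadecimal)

0x32c2e9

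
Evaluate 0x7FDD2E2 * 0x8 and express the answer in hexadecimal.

0x3FEE9710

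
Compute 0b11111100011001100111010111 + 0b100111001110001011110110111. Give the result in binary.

Add column by column in base 2, right to left:
  1+1 = 0 carry 1
  1+1+1 = 1 carry 1
  1+1+1 = 1 carry 1
  0+0+1 = 1
  1+1 = 0 carry 1
  0+1+1 = 0 carry 1
  1+0+1 = 0 carry 1
  1+1+1 = 1 carry 1
  1+1+1 = 1 carry 1
  0+1+1 = 0 carry 1
  0+1+1 = 0 carry 1
  1+0+1 = 0 carry 1
  1+1+1 = 1 carry 1
  0+0+1 = 1
  0+0 = 0
  1+0 = 1
  1+1 = 0 carry 1
  0+1+1 = 0 carry 1
  0+1+1 = 0 carry 1
  0+0+1 = 1
  1+0 = 1
  1+1 = 0 carry 1
  1+1+1 = 1 carry 1
  1+1+1 = 1 carry 1
  1+0+1 = 0 carry 1
  1+0+1 = 0 carry 1
  0+1+1 = 0 carry 1
  final carry 1

0b1000110110001011000110001110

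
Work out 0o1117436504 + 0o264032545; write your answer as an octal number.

0o1403471251

Add column by column in base 8, right to left:
  4+5 = 1 carry 1
  0+4+1 = 5
  5+5 = 2 carry 1
  6+2+1 = 1 carry 1
  3+3+1 = 7
  4+0 = 4
  7+4 = 3 carry 1
  1+6+1 = 0 carry 1
  1+2+1 = 4
  1+0 = 1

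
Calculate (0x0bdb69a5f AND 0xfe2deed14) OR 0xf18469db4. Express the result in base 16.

0xfb8d69db4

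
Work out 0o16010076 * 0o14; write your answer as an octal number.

0o250141350

Multiply each base-8 digit by 12, carrying:
  6×12 = 72 → write 0 carry 9
  7×12+9 = 93 → write 5 carry 11
  0×12+11 = 11 → write 3 carry 1
  0×12+1 = 1 → write 1
  1×12 = 12 → write 4 carry 1
  0×12+1 = 1 → write 1
  6×12 = 72 → write 0 carry 9
  1×12+9 = 21 → write 5 carry 2
  remaining carry: 2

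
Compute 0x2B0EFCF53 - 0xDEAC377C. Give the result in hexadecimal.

Subtract column by column in base 16:
  3-C → 7 (borrow)
  5-7-1 → D (borrow)
  F-7-1 → 7
  C-3 → 9
  F-C → 3
  E-A → 4
  0-E → 2 (borrow)
  B-D-1 → D (borrow)
  2-0-1 → 1

0x1D24397D7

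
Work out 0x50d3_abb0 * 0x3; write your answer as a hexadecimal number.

Multiply each base-16 digit by 3, carrying:
  0×3 = 0 → write 0
  b×3 = 33 → write 1 carry 2
  b×3+2 = 35 → write 3 carry 2
  a×3+2 = 32 → write 0 carry 2
  3×3+2 = 11 → write b
  d×3 = 39 → write 7 carry 2
  0×3+2 = 2 → write 2
  5×3 = 15 → write f

0xf27b0310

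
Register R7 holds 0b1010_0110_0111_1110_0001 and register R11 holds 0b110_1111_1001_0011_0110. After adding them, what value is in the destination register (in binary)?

0b100010110000100010111

Add column by column in base 2, right to left:
  1+0 = 1
  0+1 = 1
  0+1 = 1
  0+0 = 0
  0+1 = 1
  1+1 = 0 carry 1
  1+0+1 = 0 carry 1
  1+0+1 = 0 carry 1
  1+1+1 = 1 carry 1
  1+0+1 = 0 carry 1
  1+0+1 = 0 carry 1
  0+1+1 = 0 carry 1
  0+1+1 = 0 carry 1
  1+1+1 = 1 carry 1
  1+1+1 = 1 carry 1
  0+1+1 = 0 carry 1
  0+0+1 = 1
  1+1 = 0 carry 1
  0+1+1 = 0 carry 1
  1+0+1 = 0 carry 1
  final carry 1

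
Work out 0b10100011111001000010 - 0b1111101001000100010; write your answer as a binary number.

0b100110110000100000

Subtract column by column in base 2:
  0-0 → 0
  1-1 → 0
  0-0 → 0
  0-0 → 0
  0-0 → 0
  0-1 → 1 (borrow)
  1-0-1 → 0
  0-0 → 0
  0-0 → 0
  1-1 → 0
  1-0 → 1
  1-0 → 1
  1-1 → 0
  1-0 → 1
  0-1 → 1 (borrow)
  0-1-1 → 0 (borrow)
  0-1-1 → 0 (borrow)
  1-1-1 → 1 (borrow)
  0-1-1 → 0 (borrow)
  1-0-1 → 0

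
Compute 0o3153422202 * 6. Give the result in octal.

Multiply each base-8 digit by 6, carrying:
  2×6 = 12 → write 4 carry 1
  0×6+1 = 1 → write 1
  2×6 = 12 → write 4 carry 1
  2×6+1 = 13 → write 5 carry 1
  2×6+1 = 13 → write 5 carry 1
  4×6+1 = 25 → write 1 carry 3
  3×6+3 = 21 → write 5 carry 2
  5×6+2 = 32 → write 0 carry 4
  1×6+4 = 10 → write 2 carry 1
  3×6+1 = 19 → write 3 carry 2
  remaining carry: 2

0o23205155414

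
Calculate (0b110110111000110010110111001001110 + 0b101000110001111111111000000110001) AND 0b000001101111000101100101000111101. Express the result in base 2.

0b1101010000000100101000111101

Add column by column in base 2, right to left:
  0+1 = 1
  1+0 = 1
  1+0 = 1
  1+0 = 1
  0+1 = 1
  0+1 = 1
  1+0 = 1
  0+0 = 0
  0+0 = 0
  1+0 = 1
  1+0 = 1
  1+0 = 1
  0+1 = 1
  1+1 = 0 carry 1
  1+1+1 = 1 carry 1
  0+1+1 = 0 carry 1
  1+1+1 = 1 carry 1
  0+1+1 = 0 carry 1
  0+1+1 = 0 carry 1
  1+1+1 = 1 carry 1
  1+1+1 = 1 carry 1
  0+1+1 = 0 carry 1
  0+0+1 = 1
  0+0 = 0
  1+0 = 1
  1+1 = 0 carry 1
  1+1+1 = 1 carry 1
  0+0+1 = 1
  1+0 = 1
  1+0 = 1
  0+1 = 1
  1+0 = 1
  1+1 = 0 carry 1
  final carry 1
Sum = 0b1011111101010110010101111001111111; now AND with 0b000001101111000101100101000111101:
  1011111101010110010101111001111111
& 0000001101111000101100101000111101
= 0000001101010000000100101000111101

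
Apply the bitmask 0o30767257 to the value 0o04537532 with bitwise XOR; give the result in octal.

0o34250765

XOR each oct digit independently (no carries):
  0^3=3, 4^0=4, 5^7=2, 3^6=5, 7^7=0, 5^2=7, 3^5=6, 2^7=5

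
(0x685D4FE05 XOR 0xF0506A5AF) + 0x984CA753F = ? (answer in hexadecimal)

First 0x685D4FE05 XOR 0xF0506A5AF = 0x980D25BAA.
Add column by column in base 16, right to left:
  A+F = 9 carry 1
  A+3+1 = E
  B+5 = 0 carry 1
  5+7+1 = D
  2+A = C
  D+C = 9 carry 1
  0+4+1 = 5
  8+8 = 0 carry 1
  9+9+1 = 3 carry 1
  final carry 1

0x13059CD0E9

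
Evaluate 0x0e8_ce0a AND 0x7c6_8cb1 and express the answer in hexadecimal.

0x0c08c00

AND each hex digit independently (no carries):
  0&7=0, e&c=c, 8&6=0, c&8=8, e&c=c, 0&b=0, a&1=0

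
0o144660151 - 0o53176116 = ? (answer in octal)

0o71462033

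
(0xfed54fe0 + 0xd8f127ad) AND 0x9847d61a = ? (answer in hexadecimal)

0x90465608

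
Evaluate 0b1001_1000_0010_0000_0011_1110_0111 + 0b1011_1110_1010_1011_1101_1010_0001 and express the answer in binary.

0b10101011011001100000110001000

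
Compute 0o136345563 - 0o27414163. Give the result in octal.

0o106731400

Subtract column by column in base 8:
  3-3 → 0
  6-6 → 0
  5-1 → 4
  5-4 → 1
  4-1 → 3
  3-4 → 7 (borrow)
  6-7-1 → 6 (borrow)
  3-2-1 → 0
  1-0 → 1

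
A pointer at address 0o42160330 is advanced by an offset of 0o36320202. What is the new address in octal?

Add column by column in base 8, right to left:
  0+2 = 2
  3+0 = 3
  3+2 = 5
  0+0 = 0
  6+2 = 0 carry 1
  1+3+1 = 5
  2+6 = 0 carry 1
  4+3+1 = 0 carry 1
  final carry 1

0o100500532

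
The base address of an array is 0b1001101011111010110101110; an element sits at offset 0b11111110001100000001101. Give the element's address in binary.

Add column by column in base 2, right to left:
  0+1 = 1
  1+0 = 1
  1+1 = 0 carry 1
  1+1+1 = 1 carry 1
  0+0+1 = 1
  1+0 = 1
  0+0 = 0
  1+0 = 1
  1+0 = 1
  0+0 = 0
  1+0 = 1
  0+1 = 1
  1+1 = 0 carry 1
  1+0+1 = 0 carry 1
  1+0+1 = 0 carry 1
  1+0+1 = 0 carry 1
  1+1+1 = 1 carry 1
  0+1+1 = 0 carry 1
  1+1+1 = 1 carry 1
  0+1+1 = 0 carry 1
  1+1+1 = 1 carry 1
  1+1+1 = 1 carry 1
  0+1+1 = 0 carry 1
  0+0+1 = 1
  1+0 = 1

0b1101101010000110110111011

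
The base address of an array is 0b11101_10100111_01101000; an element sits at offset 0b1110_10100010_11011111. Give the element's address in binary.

0b1011000100101001000111

Add column by column in base 2, right to left:
  0+1 = 1
  0+1 = 1
  0+1 = 1
  1+1 = 0 carry 1
  0+1+1 = 0 carry 1
  1+0+1 = 0 carry 1
  1+1+1 = 1 carry 1
  0+1+1 = 0 carry 1
  1+0+1 = 0 carry 1
  1+1+1 = 1 carry 1
  1+0+1 = 0 carry 1
  0+0+1 = 1
  0+0 = 0
  1+1 = 0 carry 1
  0+0+1 = 1
  1+1 = 0 carry 1
  1+0+1 = 0 carry 1
  0+1+1 = 0 carry 1
  1+1+1 = 1 carry 1
  1+1+1 = 1 carry 1
  1+0+1 = 0 carry 1
  final carry 1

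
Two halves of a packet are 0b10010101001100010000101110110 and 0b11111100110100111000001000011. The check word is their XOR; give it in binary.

0b01101001111000101000100110101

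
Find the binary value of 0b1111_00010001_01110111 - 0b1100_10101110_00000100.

0b100110001101110011

Subtract column by column in base 2:
  1-0 → 1
  1-0 → 1
  1-1 → 0
  0-0 → 0
  1-0 → 1
  1-0 → 1
  1-0 → 1
  0-0 → 0
  1-0 → 1
  0-1 → 1 (borrow)
  0-1-1 → 0 (borrow)
  0-1-1 → 0 (borrow)
  1-0-1 → 0
  0-1 → 1 (borrow)
  0-0-1 → 1 (borrow)
  0-1-1 → 0 (borrow)
  1-0-1 → 0
  1-0 → 1
  1-1 → 0
  1-1 → 0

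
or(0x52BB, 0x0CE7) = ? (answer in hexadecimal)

0x5EFF

OR each hex digit independently (no carries):
  5|0=5, 2|C=E, B|E=F, B|7=F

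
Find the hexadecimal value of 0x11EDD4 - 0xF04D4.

0x2E900

Subtract column by column in base 16:
  4-4 → 0
  D-D → 0
  D-4 → 9
  E-0 → E
  1-F → 2 (borrow)
  1-0-1 → 0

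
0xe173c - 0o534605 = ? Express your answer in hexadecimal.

0xb5db7

0o534605 = 0x2b985 in hexadecimal.
Subtract column by column in base 16:
  c-5 → 7
  3-8 → b (borrow)
  7-9-1 → d (borrow)
  1-b-1 → 5 (borrow)
  e-2-1 → b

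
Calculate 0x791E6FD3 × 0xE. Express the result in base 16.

Multiply each base-16 digit by 14, carrying:
  3×14 = 42 → write A carry 2
  D×14+2 = 184 → write 8 carry 11
  F×14+11 = 221 → write D carry 13
  6×14+13 = 97 → write 1 carry 6
  E×14+6 = 202 → write A carry 12
  1×14+12 = 26 → write A carry 1
  9×14+1 = 127 → write F carry 7
  7×14+7 = 105 → write 9 carry 6
  remaining carry: 6

0x69FAA1D8A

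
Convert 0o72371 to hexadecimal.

Each octal digit is 3 bits: 7=111 2=010 3=011 7=111 1=001.
Group the bits into nibbles: 0111 0100 1111 1001 → 74f9.

0x74f9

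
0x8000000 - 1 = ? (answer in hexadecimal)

The trailing 6 digits are 0, so subtracting 1 borrows through: they become F and the next digit up decrements.

0x7ffffff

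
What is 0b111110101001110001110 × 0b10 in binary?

Multiply each base-2 digit by 2, carrying:
  0×2 = 0 → write 0
  1×2 = 2 → write 0 carry 1
  1×2+1 = 3 → write 1 carry 1
  1×2+1 = 3 → write 1 carry 1
  0×2+1 = 1 → write 1
  0×2 = 0 → write 0
  0×2 = 0 → write 0
  1×2 = 2 → write 0 carry 1
  1×2+1 = 3 → write 1 carry 1
  1×2+1 = 3 → write 1 carry 1
  0×2+1 = 1 → write 1
  0×2 = 0 → write 0
  1×2 = 2 → write 0 carry 1
  0×2+1 = 1 → write 1
  1×2 = 2 → write 0 carry 1
  0×2+1 = 1 → write 1
  1×2 = 2 → write 0 carry 1
  1×2+1 = 3 → write 1 carry 1
  1×2+1 = 3 → write 1 carry 1
  1×2+1 = 3 → write 1 carry 1
  1×2+1 = 3 → write 1 carry 1
  remaining carry: 1

0b1111101010011100011100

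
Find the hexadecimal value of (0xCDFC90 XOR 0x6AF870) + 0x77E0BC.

First 0xCDFC90 XOR 0x6AF870 = 0xA704E0.
Add column by column in base 16, right to left:
  0+C = C
  E+B = 9 carry 1
  4+0+1 = 5
  0+E = E
  7+7 = E
  A+7 = 1 carry 1
  final carry 1

0x11EE59C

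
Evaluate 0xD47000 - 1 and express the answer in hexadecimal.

0xD46FFF

The trailing 3 digits are 0, so subtracting 1 borrows through: they become F and the next digit up decrements.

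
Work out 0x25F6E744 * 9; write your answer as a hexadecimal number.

0x155AE2164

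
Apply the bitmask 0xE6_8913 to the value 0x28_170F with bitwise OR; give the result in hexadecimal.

OR each hex digit independently (no carries):
  2|E=E, 8|6=E, 1|8=9, 7|9=F, 0|1=1, F|3=F

0xEE9F1F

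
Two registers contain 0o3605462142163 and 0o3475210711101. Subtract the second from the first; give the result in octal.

Subtract column by column in base 8:
  3-1 → 2
  6-0 → 6
  1-1 → 0
  2-1 → 1
  4-1 → 3
  1-7 → 2 (borrow)
  2-0-1 → 1
  6-1 → 5
  4-2 → 2
  5-5 → 0
  0-7 → 1 (borrow)
  6-4-1 → 1
  3-3 → 0

0o110251231062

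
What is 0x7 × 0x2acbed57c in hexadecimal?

Multiply each base-16 digit by 7, carrying:
  c×7 = 84 → write 4 carry 5
  7×7+5 = 54 → write 6 carry 3
  5×7+3 = 38 → write 6 carry 2
  d×7+2 = 93 → write d carry 5
  e×7+5 = 103 → write 7 carry 6
  b×7+6 = 83 → write 3 carry 5
  c×7+5 = 89 → write 9 carry 5
  a×7+5 = 75 → write b carry 4
  2×7+4 = 18 → write 2 carry 1
  remaining carry: 1

0x12b937d664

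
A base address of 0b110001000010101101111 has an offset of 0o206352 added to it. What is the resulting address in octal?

0o6311131

0b110001000010101101111 = 0o6102557 in octal.
Add column by column in base 8, right to left:
  7+2 = 1 carry 1
  5+5+1 = 3 carry 1
  5+3+1 = 1 carry 1
  2+6+1 = 1 carry 1
  0+0+1 = 1
  1+2 = 3
  6+0 = 6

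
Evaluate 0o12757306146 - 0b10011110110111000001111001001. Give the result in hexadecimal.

0o12757306146 = 0x57bd8c66 in hexadecimal.
0b10011110110111000001111001001 = 0x13db83c9 in hexadecimal.
Subtract column by column in base 16:
  6-9 → d (borrow)
  6-c-1 → 9 (borrow)
  c-3-1 → 8
  8-8 → 0
  d-b → 2
  b-d → e (borrow)
  7-3-1 → 3
  5-1 → 4

0x43e2089d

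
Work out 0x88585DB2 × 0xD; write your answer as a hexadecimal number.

Multiply each base-16 digit by 13, carrying:
  2×13 = 26 → write A carry 1
  B×13+1 = 144 → write 0 carry 9
  D×13+9 = 178 → write 2 carry 11
  5×13+11 = 76 → write C carry 4
  8×13+4 = 108 → write C carry 6
  5×13+6 = 71 → write 7 carry 4
  8×13+4 = 108 → write C carry 6
  8×13+6 = 110 → write E carry 6
  remaining carry: 6

0x6EC7CC20A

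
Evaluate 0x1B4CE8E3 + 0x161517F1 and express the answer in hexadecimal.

0x316200D4

Add column by column in base 16, right to left:
  3+1 = 4
  E+F = D carry 1
  8+7+1 = 0 carry 1
  E+1+1 = 0 carry 1
  C+5+1 = 2 carry 1
  4+1+1 = 6
  B+6 = 1 carry 1
  1+1+1 = 3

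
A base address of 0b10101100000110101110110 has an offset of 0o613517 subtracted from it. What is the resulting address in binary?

0b10100101111011000100111

0o613517 = 0b110001011101001111 in binary.
Subtract column by column in base 2:
  0-1 → 1 (borrow)
  1-1-1 → 1 (borrow)
  1-1-1 → 1 (borrow)
  0-1-1 → 0 (borrow)
  1-0-1 → 0
  1-0 → 1
  1-1 → 0
  0-0 → 0
  1-1 → 0
  0-1 → 1 (borrow)
  1-1-1 → 1 (borrow)
  1-0-1 → 0
  0-1 → 1 (borrow)
  0-0-1 → 1 (borrow)
  0-0-1 → 1 (borrow)
  0-0-1 → 1 (borrow)
  0-1-1 → 0 (borrow)
  1-1-1 → 1 (borrow)
  1-0-1 → 0
  0-0 → 0
  1-0 → 1
  0-0 → 0
  1-0 → 1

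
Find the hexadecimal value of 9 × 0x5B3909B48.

0x3350157588

Multiply each base-16 digit by 9, carrying:
  8×9 = 72 → write 8 carry 4
  4×9+4 = 40 → write 8 carry 2
  B×9+2 = 101 → write 5 carry 6
  9×9+6 = 87 → write 7 carry 5
  0×9+5 = 5 → write 5
  9×9 = 81 → write 1 carry 5
  3×9+5 = 32 → write 0 carry 2
  B×9+2 = 101 → write 5 carry 6
  5×9+6 = 51 → write 3 carry 3
  remaining carry: 3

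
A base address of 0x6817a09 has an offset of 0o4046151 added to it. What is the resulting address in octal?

0o644343162

0x6817a09 = 0o640275011 in octal.
Add column by column in base 8, right to left:
  1+1 = 2
  1+5 = 6
  0+1 = 1
  5+6 = 3 carry 1
  7+4+1 = 4 carry 1
  2+0+1 = 3
  0+4 = 4
  4+0 = 4
  6+0 = 6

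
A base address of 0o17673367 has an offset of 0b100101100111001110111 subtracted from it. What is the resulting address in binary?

0b1011001010100010000000

0o17673367 = 0b1111110111011011110111 in binary.
Subtract column by column in base 2:
  1-1 → 0
  1-1 → 0
  1-1 → 0
  0-0 → 0
  1-1 → 0
  1-1 → 0
  1-1 → 0
  1-0 → 1
  0-0 → 0
  1-1 → 0
  1-1 → 0
  0-1 → 1 (borrow)
  1-0-1 → 0
  1-0 → 1
  1-1 → 0
  0-1 → 1 (borrow)
  1-0-1 → 0
  1-1 → 0
  1-0 → 1
  1-0 → 1
  1-1 → 0
  1-0 → 1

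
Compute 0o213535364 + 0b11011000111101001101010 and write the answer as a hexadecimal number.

0o213535364 = 0x22EBAF4 in hexadecimal.
0b11011000111101001101010 = 0x6C7A6A in hexadecimal.
Add column by column in base 16, right to left:
  4+A = E
  F+6 = 5 carry 1
  A+A+1 = 5 carry 1
  B+7+1 = 3 carry 1
  E+C+1 = B carry 1
  2+6+1 = 9
  2+0 = 2

0x29B355E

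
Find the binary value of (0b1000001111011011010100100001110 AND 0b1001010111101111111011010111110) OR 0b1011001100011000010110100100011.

0b1000001111011011010100100001110 AND 0b1001010111101111111011010111110 = 0b1000000111001011010000000001110.
Then OR with 0b1011001100011000010110100100011.

0b1011001111011011010110100101111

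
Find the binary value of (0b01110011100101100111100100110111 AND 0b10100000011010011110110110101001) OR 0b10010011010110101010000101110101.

0b10110011010110101110100101110101

0b01110011100101100111100100110111 AND 0b10100000011010011110110110101001 = 0b00100000000000000110100100100001.
Then OR with 0b10010011010110101010000101110101.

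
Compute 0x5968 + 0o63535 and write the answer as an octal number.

0o140305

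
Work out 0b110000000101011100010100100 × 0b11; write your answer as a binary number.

0b10010000010000010100111101100

Multiply each base-2 digit by 3, carrying:
  0×3 = 0 → write 0
  0×3 = 0 → write 0
  1×3 = 3 → write 1 carry 1
  0×3+1 = 1 → write 1
  0×3 = 0 → write 0
  1×3 = 3 → write 1 carry 1
  0×3+1 = 1 → write 1
  1×3 = 3 → write 1 carry 1
  0×3+1 = 1 → write 1
  0×3 = 0 → write 0
  0×3 = 0 → write 0
  1×3 = 3 → write 1 carry 1
  1×3+1 = 4 → write 0 carry 2
  1×3+2 = 5 → write 1 carry 2
  0×3+2 = 2 → write 0 carry 1
  1×3+1 = 4 → write 0 carry 2
  0×3+2 = 2 → write 0 carry 1
  1×3+1 = 4 → write 0 carry 2
  0×3+2 = 2 → write 0 carry 1
  0×3+1 = 1 → write 1
  0×3 = 0 → write 0
  0×3 = 0 → write 0
  0×3 = 0 → write 0
  0×3 = 0 → write 0
  0×3 = 0 → write 0
  1×3 = 3 → write 1 carry 1
  1×3+1 = 4 → write 0 carry 2
  remaining carry: 10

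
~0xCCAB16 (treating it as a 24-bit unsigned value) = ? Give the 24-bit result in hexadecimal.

Each hex digit d becomes F−d:
  C→3, C→3, A→5, B→4, 1→E, 6→9

0x3354E9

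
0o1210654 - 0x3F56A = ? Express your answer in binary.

0b10001110001000010

0o1210654 = 0b1010001000110101100 in binary.
0x3F56A = 0b111111010101101010 in binary.
Subtract column by column in base 2:
  0-0 → 0
  0-1 → 1 (borrow)
  1-0-1 → 0
  1-1 → 0
  0-0 → 0
  1-1 → 0
  0-1 → 1 (borrow)
  1-0-1 → 0
  1-1 → 0
  0-0 → 0
  0-1 → 1 (borrow)
  0-0-1 → 1 (borrow)
  1-1-1 → 1 (borrow)
  0-1-1 → 0 (borrow)
  0-1-1 → 0 (borrow)
  0-1-1 → 0 (borrow)
  1-1-1 → 1 (borrow)
  0-1-1 → 0 (borrow)
  1-0-1 → 0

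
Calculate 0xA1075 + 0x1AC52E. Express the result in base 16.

0x24D5A3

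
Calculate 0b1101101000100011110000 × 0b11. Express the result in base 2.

0b101000111001101011010000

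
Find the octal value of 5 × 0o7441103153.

0o45645520027

Multiply each base-8 digit by 5, carrying:
  3×5 = 15 → write 7 carry 1
  5×5+1 = 26 → write 2 carry 3
  1×5+3 = 8 → write 0 carry 1
  3×5+1 = 16 → write 0 carry 2
  0×5+2 = 2 → write 2
  1×5 = 5 → write 5
  1×5 = 5 → write 5
  4×5 = 20 → write 4 carry 2
  4×5+2 = 22 → write 6 carry 2
  7×5+2 = 37 → write 5 carry 4
  remaining carry: 4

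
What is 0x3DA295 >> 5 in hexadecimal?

5 bits is not a whole number of base-16 digits; in binary: 1111011010001010010101 >> 5 = 11110110100010100.

0x1ED14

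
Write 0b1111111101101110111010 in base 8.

0o17755672

Group the bits in threes: 001 111 111 101 101 110 111 010 → 17755672.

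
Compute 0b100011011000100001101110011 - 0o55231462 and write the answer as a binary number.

0o55231462 = 0b101101010011001100110010 in binary.
Subtract column by column in base 2:
  1-0 → 1
  1-1 → 0
  0-0 → 0
  0-0 → 0
  1-1 → 0
  1-1 → 0
  1-0 → 1
  0-0 → 0
  1-1 → 0
  1-1 → 0
  0-0 → 0
  0-0 → 0
  0-1 → 1 (borrow)
  0-1-1 → 0 (borrow)
  1-0-1 → 0
  0-0 → 0
  0-1 → 1 (borrow)
  0-0-1 → 1 (borrow)
  1-1-1 → 1 (borrow)
  1-0-1 → 0
  0-1 → 1 (borrow)
  1-1-1 → 1 (borrow)
  1-0-1 → 0
  0-1 → 1 (borrow)
  0-0-1 → 1 (borrow)
  0-0-1 → 1 (borrow)
  1-0-1 → 0

0b11101101110001000001000001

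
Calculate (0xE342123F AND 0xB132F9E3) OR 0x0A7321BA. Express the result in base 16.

0xAB7331BB

0xE342123F AND 0xB132F9E3 = 0xA1021023.
Then OR with 0x0A7321BA.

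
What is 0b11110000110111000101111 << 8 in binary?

Left shift by 8: append 8 zero bits.

0b1111000011011100010111100000000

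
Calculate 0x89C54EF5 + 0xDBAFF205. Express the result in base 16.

Add column by column in base 16, right to left:
  5+5 = A
  F+0 = F
  E+2 = 0 carry 1
  4+F+1 = 4 carry 1
  5+F+1 = 5 carry 1
  C+A+1 = 7 carry 1
  9+B+1 = 5 carry 1
  8+D+1 = 6 carry 1
  final carry 1

0x1657540FA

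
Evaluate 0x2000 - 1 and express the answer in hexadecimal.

0x1fff

The trailing 3 digits are 0, so subtracting 1 borrows through: they become F and the next digit up decrements.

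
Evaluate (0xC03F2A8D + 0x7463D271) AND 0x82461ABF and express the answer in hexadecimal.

0x218BE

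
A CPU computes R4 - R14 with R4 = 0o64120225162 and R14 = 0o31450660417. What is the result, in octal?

0o32447344543

Subtract column by column in base 8:
  2-7 → 3 (borrow)
  6-1-1 → 4
  1-4 → 5 (borrow)
  5-0-1 → 4
  2-6 → 4 (borrow)
  2-6-1 → 3 (borrow)
  0-0-1 → 7 (borrow)
  2-5-1 → 4 (borrow)
  1-4-1 → 4 (borrow)
  4-1-1 → 2
  6-3 → 3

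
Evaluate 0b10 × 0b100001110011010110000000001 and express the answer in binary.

0b1000011100110101100000000010

Multiply each base-2 digit by 2, carrying:
  1×2 = 2 → write 0 carry 1
  0×2+1 = 1 → write 1
  0×2 = 0 → write 0
  0×2 = 0 → write 0
  0×2 = 0 → write 0
  0×2 = 0 → write 0
  0×2 = 0 → write 0
  0×2 = 0 → write 0
  0×2 = 0 → write 0
  0×2 = 0 → write 0
  1×2 = 2 → write 0 carry 1
  1×2+1 = 3 → write 1 carry 1
  0×2+1 = 1 → write 1
  1×2 = 2 → write 0 carry 1
  0×2+1 = 1 → write 1
  1×2 = 2 → write 0 carry 1
  1×2+1 = 3 → write 1 carry 1
  0×2+1 = 1 → write 1
  0×2 = 0 → write 0
  1×2 = 2 → write 0 carry 1
  1×2+1 = 3 → write 1 carry 1
  1×2+1 = 3 → write 1 carry 1
  0×2+1 = 1 → write 1
  0×2 = 0 → write 0
  0×2 = 0 → write 0
  0×2 = 0 → write 0
  1×2 = 2 → write 0 carry 1
  remaining carry: 1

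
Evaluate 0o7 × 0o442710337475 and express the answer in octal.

Multiply each base-8 digit by 7, carrying:
  5×7 = 35 → write 3 carry 4
  7×7+4 = 53 → write 5 carry 6
  4×7+6 = 34 → write 2 carry 4
  7×7+4 = 53 → write 5 carry 6
  3×7+6 = 27 → write 3 carry 3
  3×7+3 = 24 → write 0 carry 3
  0×7+3 = 3 → write 3
  1×7 = 7 → write 7
  7×7 = 49 → write 1 carry 6
  2×7+6 = 20 → write 4 carry 2
  4×7+2 = 30 → write 6 carry 3
  4×7+3 = 31 → write 7 carry 3
  remaining carry: 3

0o3764173035253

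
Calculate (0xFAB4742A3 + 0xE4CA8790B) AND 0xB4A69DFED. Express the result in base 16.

Add column by column in base 16, right to left:
  3+B = E
  A+0 = A
  2+9 = B
  4+7 = B
  7+8 = F
  4+A = E
  B+C = 7 carry 1
  A+4+1 = F
  F+E = D carry 1
  final carry 1
Sum = 0x1DF7EFBBAE; now AND with 0xB4A69DFED:
  1&0=0, D&B=9, F&4=4, 7&A=2, E&6=6, F&9=9, B&D=9, B&F=B, A&E=A, E&D=C

0x942699BAC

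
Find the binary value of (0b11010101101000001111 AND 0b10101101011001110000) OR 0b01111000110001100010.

0b11010101101000001111 AND 0b10101101011001110000 = 0b10000101001000000000.
Then OR with 0b01111000110001100010.

0b11111101111001100010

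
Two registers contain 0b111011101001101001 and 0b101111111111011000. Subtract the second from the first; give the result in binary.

Subtract column by column in base 2:
  1-0 → 1
  0-0 → 0
  0-0 → 0
  1-1 → 0
  0-1 → 1 (borrow)
  1-0-1 → 0
  1-1 → 0
  0-1 → 1 (borrow)
  0-1-1 → 0 (borrow)
  1-1-1 → 1 (borrow)
  0-1-1 → 0 (borrow)
  1-1-1 → 1 (borrow)
  1-1-1 → 1 (borrow)
  1-1-1 → 1 (borrow)
  0-1-1 → 0 (borrow)
  1-1-1 → 1 (borrow)
  1-0-1 → 0
  1-1 → 0

0b1011101010010001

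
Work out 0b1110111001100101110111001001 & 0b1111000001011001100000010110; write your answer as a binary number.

AND bit by bit (1 only where both bits are 1):
  1110111001100101110111001001
& 1111000001011001100000010110
= 1110000001000001100000000000

0b1110000001000001100000000000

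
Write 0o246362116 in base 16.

0x299E44E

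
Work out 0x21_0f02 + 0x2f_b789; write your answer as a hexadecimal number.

Add column by column in base 16, right to left:
  2+9 = b
  0+8 = 8
  f+7 = 6 carry 1
  0+b+1 = c
  1+f = 0 carry 1
  2+2+1 = 5

0x50c68b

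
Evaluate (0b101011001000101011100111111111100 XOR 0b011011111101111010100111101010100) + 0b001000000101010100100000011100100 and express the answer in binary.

0b111000111010100101100000110001100

First 0b101011001000101011100111111111100 XOR 0b011011111101111010100111101010100 = 0b110000110101010001000000010101000.
Add column by column in base 2, right to left:
  0+0 = 0
  0+0 = 0
  0+1 = 1
  1+0 = 1
  0+0 = 0
  1+1 = 0 carry 1
  0+1+1 = 0 carry 1
  1+1+1 = 1 carry 1
  0+0+1 = 1
  0+0 = 0
  0+0 = 0
  0+0 = 0
  0+0 = 0
  0+0 = 0
  0+1 = 1
  1+0 = 1
  0+0 = 0
  0+1 = 1
  0+0 = 0
  1+1 = 0 carry 1
  0+0+1 = 1
  1+1 = 0 carry 1
  0+0+1 = 1
  1+1 = 0 carry 1
  0+0+1 = 1
  1+0 = 1
  1+0 = 1
  0+0 = 0
  0+0 = 0
  0+0 = 0
  0+1 = 1
  1+0 = 1
  1+0 = 1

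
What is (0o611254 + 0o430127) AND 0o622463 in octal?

0o200403

Add column by column in base 8, right to left:
  4+7 = 3 carry 1
  5+2+1 = 0 carry 1
  2+1+1 = 4
  1+0 = 1
  1+3 = 4
  6+4 = 2 carry 1
  final carry 1
Sum = 0o1241403; now AND with 0o622463:
  1&0=0, 2&6=2, 4&2=0, 1&2=0, 4&4=4, 0&6=0, 3&3=3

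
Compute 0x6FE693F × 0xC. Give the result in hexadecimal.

0x53ECEEF4

Multiply each base-16 digit by 12, carrying:
  F×12 = 180 → write 4 carry 11
  3×12+11 = 47 → write F carry 2
  9×12+2 = 110 → write E carry 6
  6×12+6 = 78 → write E carry 4
  E×12+4 = 172 → write C carry 10
  F×12+10 = 190 → write E carry 11
  6×12+11 = 83 → write 3 carry 5
  remaining carry: 5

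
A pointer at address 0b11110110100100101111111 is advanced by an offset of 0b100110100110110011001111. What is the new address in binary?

0b1000101011011011001001110

Add column by column in base 2, right to left:
  1+1 = 0 carry 1
  1+1+1 = 1 carry 1
  1+1+1 = 1 carry 1
  1+1+1 = 1 carry 1
  1+0+1 = 0 carry 1
  1+0+1 = 0 carry 1
  1+1+1 = 1 carry 1
  0+1+1 = 0 carry 1
  1+0+1 = 0 carry 1
  0+0+1 = 1
  0+1 = 1
  1+1 = 0 carry 1
  0+0+1 = 1
  0+1 = 1
  1+1 = 0 carry 1
  0+0+1 = 1
  1+0 = 1
  1+1 = 0 carry 1
  0+0+1 = 1
  1+1 = 0 carry 1
  1+1+1 = 1 carry 1
  1+0+1 = 0 carry 1
  1+0+1 = 0 carry 1
  0+1+1 = 0 carry 1
  final carry 1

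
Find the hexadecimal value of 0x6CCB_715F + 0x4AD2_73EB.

0xB79DE54A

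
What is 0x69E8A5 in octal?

0o32364245

Expand each hex digit to 4 bits: 6=0110 9=1001 E=1110 8=1000 A=1010 5=0101.
Group the bits in threes: 011 010 011 110 100 010 100 101 → 32364245.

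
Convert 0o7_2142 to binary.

Each octal digit is 3 bits: 7=111 2=010 1=001 4=100 2=010.

0b111010001100010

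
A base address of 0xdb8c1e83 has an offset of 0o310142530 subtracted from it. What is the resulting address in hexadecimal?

0o310142530 = 0x320c558 in hexadecimal.
Subtract column by column in base 16:
  3-8 → b (borrow)
  8-5-1 → 2
  e-5 → 9
  1-c → 5 (borrow)
  c-0-1 → b
  8-2 → 6
  b-3 → 8
  d-0 → d

0xd86b592b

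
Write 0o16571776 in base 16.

0x3AF3FE

Each octal digit is 3 bits: 1=001 6=110 5=101 7=111 1=001 7=111 7=111 6=110.
Group the bits into nibbles: 0011 1010 1111 0011 1111 1110 → 3AF3FE.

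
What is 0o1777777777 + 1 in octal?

0o2000000000

The trailing 9 digits are 7 (max in base 8), so adding 1 cascades: they roll to 0 and the next digit up increments.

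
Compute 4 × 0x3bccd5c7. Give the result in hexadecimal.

0xef33571c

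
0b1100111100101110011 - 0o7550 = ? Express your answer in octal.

0b1100111100101110011 = 0o1474563 in octal.
Subtract column by column in base 8:
  3-0 → 3
  6-5 → 1
  5-5 → 0
  4-7 → 5 (borrow)
  7-0-1 → 6
  4-0 → 4
  1-0 → 1

0o1465013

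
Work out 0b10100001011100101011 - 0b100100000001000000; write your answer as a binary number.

0b1111101011011101011

Subtract column by column in base 2:
  1-0 → 1
  1-0 → 1
  0-0 → 0
  1-0 → 1
  0-0 → 0
  1-0 → 1
  0-1 → 1 (borrow)
  0-0-1 → 1 (borrow)
  1-0-1 → 0
  1-0 → 1
  1-0 → 1
  0-0 → 0
  1-0 → 1
  0-0 → 0
  0-1 → 1 (borrow)
  0-0-1 → 1 (borrow)
  0-0-1 → 1 (borrow)
  1-1-1 → 1 (borrow)
  0-0-1 → 1 (borrow)
  1-0-1 → 0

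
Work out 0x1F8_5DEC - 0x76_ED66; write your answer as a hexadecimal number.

Subtract column by column in base 16:
  C-6 → 6
  E-6 → 8
  D-D → 0
  5-E → 7 (borrow)
  8-6-1 → 1
  F-7 → 8
  1-0 → 1

0x1817086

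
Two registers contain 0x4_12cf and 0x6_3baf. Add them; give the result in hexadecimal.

Add column by column in base 16, right to left:
  f+f = e carry 1
  c+a+1 = 7 carry 1
  2+b+1 = e
  1+3 = 4
  4+6 = a

0xa4e7e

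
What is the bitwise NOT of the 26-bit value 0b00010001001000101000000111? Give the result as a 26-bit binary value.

Invert each bit: 00010001001000101000000111 → 11101110110111010111111000.

0b11101110110111010111111000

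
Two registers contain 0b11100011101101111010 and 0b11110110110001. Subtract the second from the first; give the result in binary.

0b11011111110111001001

Subtract column by column in base 2:
  0-1 → 1 (borrow)
  1-0-1 → 0
  0-0 → 0
  1-0 → 1
  1-1 → 0
  1-1 → 0
  1-0 → 1
  0-1 → 1 (borrow)
  1-1-1 → 1 (borrow)
  1-0-1 → 0
  0-1 → 1 (borrow)
  1-1-1 → 1 (borrow)
  1-1-1 → 1 (borrow)
  1-1-1 → 1 (borrow)
  0-0-1 → 1 (borrow)
  0-0-1 → 1 (borrow)
  0-0-1 → 1 (borrow)
  1-0-1 → 0
  1-0 → 1
  1-0 → 1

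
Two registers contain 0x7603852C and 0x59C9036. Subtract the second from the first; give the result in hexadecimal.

0x7066F4F6

Subtract column by column in base 16:
  C-6 → 6
  2-3 → F (borrow)
  5-0-1 → 4
  8-9 → F (borrow)
  3-C-1 → 6 (borrow)
  0-9-1 → 6 (borrow)
  6-5-1 → 0
  7-0 → 7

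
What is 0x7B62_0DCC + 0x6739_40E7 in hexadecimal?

0xE29B4EB3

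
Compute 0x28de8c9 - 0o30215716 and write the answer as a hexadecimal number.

0x22cccfb

0o30215716 = 0x611bce in hexadecimal.
Subtract column by column in base 16:
  9-e → b (borrow)
  c-c-1 → f (borrow)
  8-b-1 → c (borrow)
  e-1-1 → c
  d-1 → c
  8-6 → 2
  2-0 → 2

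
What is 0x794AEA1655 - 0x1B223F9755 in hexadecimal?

Subtract column by column in base 16:
  5-5 → 0
  5-5 → 0
  6-7 → F (borrow)
  1-9-1 → 7 (borrow)
  A-F-1 → A (borrow)
  E-3-1 → A
  A-2 → 8
  4-2 → 2
  9-B → E (borrow)
  7-1-1 → 5

0x5E28AA7F00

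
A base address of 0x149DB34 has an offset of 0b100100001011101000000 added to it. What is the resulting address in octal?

0o126771164

0x149DB34 = 0o122355464 in octal.
0b100100001011101000000 = 0o4413500 in octal.
Add column by column in base 8, right to left:
  4+0 = 4
  6+0 = 6
  4+5 = 1 carry 1
  5+3+1 = 1 carry 1
  5+1+1 = 7
  3+4 = 7
  2+4 = 6
  2+0 = 2
  1+0 = 1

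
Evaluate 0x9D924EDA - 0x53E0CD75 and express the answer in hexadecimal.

Subtract column by column in base 16:
  A-5 → 5
  D-7 → 6
  E-D → 1
  4-C → 8 (borrow)
  2-0-1 → 1
  9-E → B (borrow)
  D-3-1 → 9
  9-5 → 4

0x49B18165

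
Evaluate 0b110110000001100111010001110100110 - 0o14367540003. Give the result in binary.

0o14367540003 = 0b1100011110111101100000000000011 in binary.
Subtract column by column in base 2:
  0-1 → 1 (borrow)
  1-1-1 → 1 (borrow)
  1-0-1 → 0
  0-0 → 0
  0-0 → 0
  1-0 → 1
  0-0 → 0
  1-0 → 1
  1-0 → 1
  1-0 → 1
  0-0 → 0
  0-0 → 0
  0-0 → 0
  1-0 → 1
  0-1 → 1 (borrow)
  1-1-1 → 1 (borrow)
  1-0-1 → 0
  1-1 → 0
  0-1 → 1 (borrow)
  0-1-1 → 0 (borrow)
  1-1-1 → 1 (borrow)
  1-0-1 → 0
  0-1 → 1 (borrow)
  0-1-1 → 0 (borrow)
  0-1-1 → 0 (borrow)
  0-1-1 → 0 (borrow)
  0-0-1 → 1 (borrow)
  0-0-1 → 1 (borrow)
  1-0-1 → 0
  1-1 → 0
  0-1 → 1 (borrow)
  1-0-1 → 0
  1-0 → 1

0b101001100010101001110001110100011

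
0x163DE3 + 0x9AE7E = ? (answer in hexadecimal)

0x1FEC61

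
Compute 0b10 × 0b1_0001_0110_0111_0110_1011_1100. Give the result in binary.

Multiply each base-2 digit by 2, carrying:
  0×2 = 0 → write 0
  0×2 = 0 → write 0
  1×2 = 2 → write 0 carry 1
  1×2+1 = 3 → write 1 carry 1
  1×2+1 = 3 → write 1 carry 1
  1×2+1 = 3 → write 1 carry 1
  0×2+1 = 1 → write 1
  1×2 = 2 → write 0 carry 1
  0×2+1 = 1 → write 1
  1×2 = 2 → write 0 carry 1
  1×2+1 = 3 → write 1 carry 1
  0×2+1 = 1 → write 1
  1×2 = 2 → write 0 carry 1
  1×2+1 = 3 → write 1 carry 1
  1×2+1 = 3 → write 1 carry 1
  0×2+1 = 1 → write 1
  0×2 = 0 → write 0
  1×2 = 2 → write 0 carry 1
  1×2+1 = 3 → write 1 carry 1
  0×2+1 = 1 → write 1
  1×2 = 2 → write 0 carry 1
  0×2+1 = 1 → write 1
  0×2 = 0 → write 0
  0×2 = 0 → write 0
  1×2 = 2 → write 0 carry 1
  remaining carry: 1

0b10001011001110110101111000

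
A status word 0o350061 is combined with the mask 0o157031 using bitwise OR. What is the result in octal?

0o357071

OR each oct digit independently (no carries):
  3|1=3, 5|5=5, 0|7=7, 0|0=0, 6|3=7, 1|1=1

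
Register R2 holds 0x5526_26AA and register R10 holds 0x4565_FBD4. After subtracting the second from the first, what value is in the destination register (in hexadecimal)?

0xFC02AD6

Subtract column by column in base 16:
  A-4 → 6
  A-D → D (borrow)
  6-B-1 → A (borrow)
  2-F-1 → 2 (borrow)
  6-5-1 → 0
  2-6 → C (borrow)
  5-5-1 → F (borrow)
  5-4-1 → 0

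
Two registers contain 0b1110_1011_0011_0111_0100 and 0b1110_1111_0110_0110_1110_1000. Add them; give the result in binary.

0b111111100001101001011100

Add column by column in base 2, right to left:
  0+0 = 0
  0+0 = 0
  1+0 = 1
  0+1 = 1
  1+0 = 1
  1+1 = 0 carry 1
  1+1+1 = 1 carry 1
  0+1+1 = 0 carry 1
  1+0+1 = 0 carry 1
  1+1+1 = 1 carry 1
  0+1+1 = 0 carry 1
  0+0+1 = 1
  1+0 = 1
  1+1 = 0 carry 1
  0+1+1 = 0 carry 1
  1+0+1 = 0 carry 1
  0+1+1 = 0 carry 1
  1+1+1 = 1 carry 1
  1+1+1 = 1 carry 1
  1+1+1 = 1 carry 1
  0+0+1 = 1
  0+1 = 1
  0+1 = 1
  0+1 = 1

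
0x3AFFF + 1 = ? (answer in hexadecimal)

0x3B000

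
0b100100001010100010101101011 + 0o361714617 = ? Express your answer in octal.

0b100100001010100010101101011 = 0o441242553 in octal.
Add column by column in base 8, right to left:
  3+7 = 2 carry 1
  5+1+1 = 7
  5+6 = 3 carry 1
  2+4+1 = 7
  4+1 = 5
  2+7 = 1 carry 1
  1+1+1 = 3
  4+6 = 2 carry 1
  4+3+1 = 0 carry 1
  final carry 1

0o1023157372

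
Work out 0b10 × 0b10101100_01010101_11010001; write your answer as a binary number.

0b1010110001010101110100010

Multiply each base-2 digit by 2, carrying:
  1×2 = 2 → write 0 carry 1
  0×2+1 = 1 → write 1
  0×2 = 0 → write 0
  0×2 = 0 → write 0
  1×2 = 2 → write 0 carry 1
  0×2+1 = 1 → write 1
  1×2 = 2 → write 0 carry 1
  1×2+1 = 3 → write 1 carry 1
  1×2+1 = 3 → write 1 carry 1
  0×2+1 = 1 → write 1
  1×2 = 2 → write 0 carry 1
  0×2+1 = 1 → write 1
  1×2 = 2 → write 0 carry 1
  0×2+1 = 1 → write 1
  1×2 = 2 → write 0 carry 1
  0×2+1 = 1 → write 1
  0×2 = 0 → write 0
  0×2 = 0 → write 0
  1×2 = 2 → write 0 carry 1
  1×2+1 = 3 → write 1 carry 1
  0×2+1 = 1 → write 1
  1×2 = 2 → write 0 carry 1
  0×2+1 = 1 → write 1
  1×2 = 2 → write 0 carry 1
  remaining carry: 1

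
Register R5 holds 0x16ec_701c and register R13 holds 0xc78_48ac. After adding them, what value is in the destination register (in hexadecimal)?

0x2364b8c8

Add column by column in base 16, right to left:
  c+c = 8 carry 1
  1+a+1 = c
  0+8 = 8
  7+4 = b
  c+8 = 4 carry 1
  e+7+1 = 6 carry 1
  6+c+1 = 3 carry 1
  1+0+1 = 2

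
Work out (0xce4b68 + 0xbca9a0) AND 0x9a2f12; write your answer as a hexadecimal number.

0x8a2500

Add column by column in base 16, right to left:
  8+0 = 8
  6+a = 0 carry 1
  b+9+1 = 5 carry 1
  4+a+1 = f
  e+c = a carry 1
  c+b+1 = 8 carry 1
  final carry 1
Sum = 0x18af508; now AND with 0x9a2f12:
  1&0=0, 8&9=8, a&a=a, f&2=2, 5&f=5, 0&1=0, 8&2=0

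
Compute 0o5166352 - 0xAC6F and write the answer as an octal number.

0xAC6F = 0o126157 in octal.
Subtract column by column in base 8:
  2-7 → 3 (borrow)
  5-5-1 → 7 (borrow)
  3-1-1 → 1
  6-6 → 0
  6-2 → 4
  1-1 → 0
  5-0 → 5

0o5040173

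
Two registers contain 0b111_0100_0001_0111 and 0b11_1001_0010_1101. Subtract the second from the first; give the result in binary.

0b11101011101010

Subtract column by column in base 2:
  1-1 → 0
  1-0 → 1
  1-1 → 0
  0-1 → 1 (borrow)
  1-0-1 → 0
  0-1 → 1 (borrow)
  0-0-1 → 1 (borrow)
  0-0-1 → 1 (borrow)
  0-1-1 → 0 (borrow)
  0-0-1 → 1 (borrow)
  1-0-1 → 0
  0-1 → 1 (borrow)
  1-1-1 → 1 (borrow)
  1-1-1 → 1 (borrow)
  1-0-1 → 0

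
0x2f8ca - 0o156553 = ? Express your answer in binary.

0b100001101101011111

0x2f8ca = 0b101111100011001010 in binary.
0o156553 = 0b1101110101101011 in binary.
Subtract column by column in base 2:
  0-1 → 1 (borrow)
  1-1-1 → 1 (borrow)
  0-0-1 → 1 (borrow)
  1-1-1 → 1 (borrow)
  0-0-1 → 1 (borrow)
  0-1-1 → 0 (borrow)
  1-1-1 → 1 (borrow)
  1-0-1 → 0
  0-1 → 1 (borrow)
  0-0-1 → 1 (borrow)
  0-1-1 → 0 (borrow)
  1-1-1 → 1 (borrow)
  1-1-1 → 1 (borrow)
  1-0-1 → 0
  1-1 → 0
  1-1 → 0
  0-0 → 0
  1-0 → 1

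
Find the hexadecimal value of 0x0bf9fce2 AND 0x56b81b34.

AND each hex digit independently (no carries):
  0&5=0, b&6=2, f&b=b, 9&8=8, f&1=1, c&b=8, e&3=2, 2&4=0

0x02b81820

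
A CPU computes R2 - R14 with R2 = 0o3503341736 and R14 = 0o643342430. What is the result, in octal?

0o2637777306

Subtract column by column in base 8:
  6-0 → 6
  3-3 → 0
  7-4 → 3
  1-2 → 7 (borrow)
  4-4-1 → 7 (borrow)
  3-3-1 → 7 (borrow)
  3-3-1 → 7 (borrow)
  0-4-1 → 3 (borrow)
  5-6-1 → 6 (borrow)
  3-0-1 → 2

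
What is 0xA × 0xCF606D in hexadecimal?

0x819C442

Multiply each base-16 digit by 10, carrying:
  D×10 = 130 → write 2 carry 8
  6×10+8 = 68 → write 4 carry 4
  0×10+4 = 4 → write 4
  6×10 = 60 → write C carry 3
  F×10+3 = 153 → write 9 carry 9
  C×10+9 = 129 → write 1 carry 8
  remaining carry: 8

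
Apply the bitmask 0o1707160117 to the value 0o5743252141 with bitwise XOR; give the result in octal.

0o4044332056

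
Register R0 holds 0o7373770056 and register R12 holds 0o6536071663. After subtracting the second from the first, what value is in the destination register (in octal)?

0o635676173

Subtract column by column in base 8:
  6-3 → 3
  5-6 → 7 (borrow)
  0-6-1 → 1 (borrow)
  0-1-1 → 6 (borrow)
  7-7-1 → 7 (borrow)
  7-0-1 → 6
  3-6 → 5 (borrow)
  7-3-1 → 3
  3-5 → 6 (borrow)
  7-6-1 → 0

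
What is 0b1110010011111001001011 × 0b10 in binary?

0b11100100111110010010110

Multiply each base-2 digit by 2, carrying:
  1×2 = 2 → write 0 carry 1
  1×2+1 = 3 → write 1 carry 1
  0×2+1 = 1 → write 1
  1×2 = 2 → write 0 carry 1
  0×2+1 = 1 → write 1
  0×2 = 0 → write 0
  1×2 = 2 → write 0 carry 1
  0×2+1 = 1 → write 1
  0×2 = 0 → write 0
  1×2 = 2 → write 0 carry 1
  1×2+1 = 3 → write 1 carry 1
  1×2+1 = 3 → write 1 carry 1
  1×2+1 = 3 → write 1 carry 1
  1×2+1 = 3 → write 1 carry 1
  0×2+1 = 1 → write 1
  0×2 = 0 → write 0
  1×2 = 2 → write 0 carry 1
  0×2+1 = 1 → write 1
  0×2 = 0 → write 0
  1×2 = 2 → write 0 carry 1
  1×2+1 = 3 → write 1 carry 1
  1×2+1 = 3 → write 1 carry 1
  remaining carry: 1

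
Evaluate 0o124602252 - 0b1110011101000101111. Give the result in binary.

0b1010010111100101001111011

0o124602252 = 0b1010100110000010010101010 in binary.
Subtract column by column in base 2:
  0-1 → 1 (borrow)
  1-1-1 → 1 (borrow)
  0-1-1 → 0 (borrow)
  1-1-1 → 1 (borrow)
  0-0-1 → 1 (borrow)
  1-1-1 → 1 (borrow)
  0-0-1 → 1 (borrow)
  1-0-1 → 0
  0-0 → 0
  0-1 → 1 (borrow)
  1-0-1 → 0
  0-1 → 1 (borrow)
  0-1-1 → 0 (borrow)
  0-1-1 → 0 (borrow)
  0-0-1 → 1 (borrow)
  0-0-1 → 1 (borrow)
  1-1-1 → 1 (borrow)
  1-1-1 → 1 (borrow)
  0-1-1 → 0 (borrow)
  0-0-1 → 1 (borrow)
  1-0-1 → 0
  0-0 → 0
  1-0 → 1
  0-0 → 0
  1-0 → 1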